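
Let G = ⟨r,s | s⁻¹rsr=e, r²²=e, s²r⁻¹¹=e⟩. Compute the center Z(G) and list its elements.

An element z ∈ Z(G) iff z commutes with every generator.
For example r¹¹ is central: (r¹¹)·r = r¹² = r·(r¹¹); (r¹¹)·s = s⁻¹ = s·(r¹¹).
Whereas r ∉ Z(G) since r·s = rs ≠ r¹⁰s⁻¹ = s·r.
Checking each of the 44 elements this way gives Z(G) = {e, r¹¹}, of order 2.

Answer: {e, r¹¹}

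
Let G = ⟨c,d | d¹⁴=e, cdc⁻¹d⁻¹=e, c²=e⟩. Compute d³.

Compute successive powers of d, reducing at each step:
  d²: d · d = d²
  d³: (d²) · d = d³

Answer: d³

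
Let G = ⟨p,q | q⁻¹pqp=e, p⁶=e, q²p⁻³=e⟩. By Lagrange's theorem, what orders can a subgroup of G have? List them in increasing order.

|G| = 12 = 2² · 3. By Lagrange's theorem the order of any subgroup divides 12; the divisors of 12 are 1, 2, 3, 4, 6, 12.

Answer: 1, 2, 3, 4, 6, 12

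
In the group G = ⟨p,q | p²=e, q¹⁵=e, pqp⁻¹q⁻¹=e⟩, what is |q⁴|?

Compute successive powers until reaching e:
  (q⁴)¹ = q⁴, (q⁴)² = q⁸, (q⁴)³ = q¹², (q⁴)⁴ = q, (q⁴)⁵ = q⁵, (q⁴)⁶ = q⁹, (q⁴)⁷ = q¹³, (q⁴)⁸ = q², (q⁴)⁹ = q⁶, (q⁴)¹⁰ = q¹⁰, (q⁴)¹¹ = q¹⁴, (q⁴)¹² = q³, (q⁴)¹³ = q⁷, (q⁴)¹⁴ = q¹¹, (q⁴)¹⁵ = e.
The smallest positive k with (q⁴)ᵏ = e is 15.

Answer: 15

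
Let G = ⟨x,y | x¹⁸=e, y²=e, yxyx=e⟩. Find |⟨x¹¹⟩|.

|⟨x¹¹⟩| equals the order of x¹¹. Compute successive powers until reaching e:
  (x¹¹)¹ = x¹¹, (x¹¹)² = x⁴, (x¹¹)³ = x¹⁵, (x¹¹)⁴ = x⁸, (x¹¹)⁵ = x, (x¹¹)⁶ = x¹², (x¹¹)⁷ = x⁵, (x¹¹)⁸ = x¹⁶, (x¹¹)⁹ = x⁹, (x¹¹)¹⁰ = x², (x¹¹)¹¹ = x¹³, (x¹¹)¹² = x⁶, (x¹¹)¹³ = x¹⁷, (x¹¹)¹⁴ = x¹⁰, (x¹¹)¹⁵ = x³, (x¹¹)¹⁶ = x¹⁴, (x¹¹)¹⁷ = x⁷, (x¹¹)¹⁸ = e.
The smallest positive k with (x¹¹)ᵏ = e is 18, so |⟨x¹¹⟩| = 18.

Answer: 18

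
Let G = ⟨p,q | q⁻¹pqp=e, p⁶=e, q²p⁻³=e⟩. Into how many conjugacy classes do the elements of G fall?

The conjugacy classes (representative and size) are:
  [e] (size 1), [p] (size 2), [p²] (size 2), [p³] (size 1), [pq⁻¹] (size 3), [p²q⁻¹] (size 3).
Class equation: 1 + 2 + 2 + 1 + 3 + 3 = 12 = |G|. So G has 6 conjugacy classes.

Answer: 6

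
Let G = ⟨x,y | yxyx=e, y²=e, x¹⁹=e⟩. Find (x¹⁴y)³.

Compute successive powers of (x¹⁴y), reducing at each step:
  (x¹⁴y)²: (x¹⁴y) · x¹⁴ = y;   y · y = e
  (x¹⁴y)³: e · x¹⁴ = x¹⁴;   (x¹⁴) · y = x¹⁴y

Answer: x¹⁴y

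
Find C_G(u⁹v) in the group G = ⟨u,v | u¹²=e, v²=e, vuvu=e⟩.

⟨u⁹v⟩ ⊆ C_G(u⁹v) since powers of u⁹v commute with u⁹v; so |C_G(u⁹v)| ≥ |⟨u⁹v⟩| = 2.
By orbit–stabilizer, |C_G(u⁹v)| = |G| / |conj. class of u⁹v| = 24 / 6 = 4.
The 4 elements commuting with u⁹v are {e, u⁶, u³v, u⁹v}.

Answer: {e, u⁶, u³v, u⁹v}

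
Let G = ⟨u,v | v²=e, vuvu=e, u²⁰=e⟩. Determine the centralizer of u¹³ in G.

⟨u¹³⟩ ⊆ C_G(u¹³) since powers of u¹³ commute with u¹³; so |C_G(u¹³)| ≥ |⟨u¹³⟩| = 20.
By orbit–stabilizer, |C_G(u¹³)| = |G| / |conj. class of u¹³| = 40 / 2 = 20.
The 20 elements commuting with u¹³ are {e, u, u², u³, u⁴, u⁵, u⁶, u⁷, u⁸, u⁹, u¹⁰, u¹¹, u¹², u¹³, u¹⁴, u¹⁵, u¹⁶, u¹⁷, u¹⁸, u¹⁹}.

Answer: {e, u, u², u³, u⁴, u⁵, u⁶, u⁷, u⁸, u⁹, u¹⁰, u¹¹, u¹², u¹³, u¹⁴, u¹⁵, u¹⁶, u¹⁷, u¹⁸, u¹⁹}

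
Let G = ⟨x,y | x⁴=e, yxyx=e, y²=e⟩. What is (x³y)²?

Compute successive powers of (x³y), reducing at each step:
  (x³y)²: (x³y) · x³ = y;   y · y = e

Answer: e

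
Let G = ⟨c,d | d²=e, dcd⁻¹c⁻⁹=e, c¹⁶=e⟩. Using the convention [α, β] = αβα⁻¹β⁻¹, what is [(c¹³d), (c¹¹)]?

[(c¹³d), (c¹¹)] = (c¹³d)·(c¹¹)·(c¹³d)⁻¹·(c¹¹)⁻¹.
  (c¹³d) · (c¹¹) = d
  d · (c¹¹d) = c³
  (c³) · (c⁵) = c⁸

Answer: c⁸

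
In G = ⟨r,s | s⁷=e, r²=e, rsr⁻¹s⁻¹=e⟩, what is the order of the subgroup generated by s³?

|⟨s³⟩| equals the order of s³. Compute successive powers until reaching e:
  (s³)¹ = s³, (s³)² = s⁶, (s³)³ = s², (s³)⁴ = s⁵, (s³)⁵ = s, (s³)⁶ = s⁴, (s³)⁷ = e.
The smallest positive k with (s³)ᵏ = e is 7, so |⟨s³⟩| = 7.

Answer: 7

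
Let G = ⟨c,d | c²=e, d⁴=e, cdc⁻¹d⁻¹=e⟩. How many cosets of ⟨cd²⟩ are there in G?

First find ord(cd²) by computing successive powers:
  (cd²)¹ = cd², (cd²)² = e.
So |⟨cd²⟩| = ord(cd²) = 2. With |G| = 8, by Lagrange [G : ⟨cd²⟩] = 8/2 = 4.

Answer: 4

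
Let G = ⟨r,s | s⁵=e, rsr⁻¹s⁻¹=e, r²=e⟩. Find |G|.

Enumerate words in the generators, reducing via the relations: the distinct elements are
  {e, r, s, rs, s², s³, s⁴, rs², rs³, rs⁴}.
No further products give new elements, so |G| = 10.

Answer: 10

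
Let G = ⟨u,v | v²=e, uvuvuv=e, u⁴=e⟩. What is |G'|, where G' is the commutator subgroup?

G' = [G, G] is generated by all commutators. The generator-pair commutators are: [u, v] = u²vu.
The subgroup they normally generate is {e, u², uv, vu³, u²vu, u³v, u²vu³, vu, uvu², vu²v, u²vu²v, u³vu²}, of order 12.
Check: |G/G'| = 24/12 = 2 is the order of the abelianisation.

Answer: 12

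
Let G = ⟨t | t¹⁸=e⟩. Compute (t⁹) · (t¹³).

Compute (t⁹) · (t¹³) by multiplying left to right and reducing via the relations at each step:
  (t⁹) · t¹³ = t⁴

Answer: t⁴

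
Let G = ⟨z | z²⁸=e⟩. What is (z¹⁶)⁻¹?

The order of (z¹⁶) is 7 (smallest k with (z¹⁶)ᵏ = e), so (z¹⁶)⁻¹ = (z¹⁶)⁶ = z¹².
Check: (z¹⁶) · (z¹²) → (z¹⁶) · z¹² = e, giving e as required.

Answer: z¹²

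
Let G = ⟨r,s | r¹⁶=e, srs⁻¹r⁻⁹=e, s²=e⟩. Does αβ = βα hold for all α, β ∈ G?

r·s = rs but s·r = r⁹s, so r·s ≠ s·r and G is not abelian.

Answer: No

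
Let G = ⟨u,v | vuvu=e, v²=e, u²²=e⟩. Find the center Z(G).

An element z ∈ Z(G) iff z commutes with every generator.
For example u¹¹ is central: (u¹¹)·u = u¹² = u·(u¹¹); (u¹¹)·v = u¹¹v = v·(u¹¹).
Whereas u ∉ Z(G) since u·v = uv ≠ u²¹v = v·u.
Checking each of the 44 elements this way gives Z(G) = {e, u¹¹}, of order 2.

Answer: {e, u¹¹}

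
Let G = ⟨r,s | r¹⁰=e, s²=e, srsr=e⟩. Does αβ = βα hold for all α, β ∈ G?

r·s = rs but s·r = r⁹s, so r·s ≠ s·r and G is not abelian.

Answer: No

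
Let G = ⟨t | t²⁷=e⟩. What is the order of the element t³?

Compute successive powers until reaching e:
  (t³)¹ = t³, (t³)² = t⁶, (t³)³ = t⁹, (t³)⁴ = t¹², (t³)⁵ = t¹⁵, (t³)⁶ = t¹⁸, (t³)⁷ = t²¹, (t³)⁸ = t²⁴, (t³)⁹ = e.
The smallest positive k with (t³)ᵏ = e is 9.

Answer: 9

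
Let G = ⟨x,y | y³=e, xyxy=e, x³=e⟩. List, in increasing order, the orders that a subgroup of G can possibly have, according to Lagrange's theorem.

|G| = 12 = 2² · 3. By Lagrange's theorem the order of any subgroup divides 12; the divisors of 12 are 1, 2, 3, 4, 6, 12.

Answer: 1, 2, 3, 4, 6, 12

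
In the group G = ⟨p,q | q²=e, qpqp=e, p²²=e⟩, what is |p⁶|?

Compute successive powers until reaching e:
  (p⁶)¹ = p⁶, (p⁶)² = p¹², (p⁶)³ = p¹⁸, (p⁶)⁴ = p², (p⁶)⁵ = p⁸, (p⁶)⁶ = p¹⁴, (p⁶)⁷ = p²⁰, (p⁶)⁸ = p⁴, (p⁶)⁹ = p¹⁰, (p⁶)¹⁰ = p¹⁶, (p⁶)¹¹ = e.
The smallest positive k with (p⁶)ᵏ = e is 11.

Answer: 11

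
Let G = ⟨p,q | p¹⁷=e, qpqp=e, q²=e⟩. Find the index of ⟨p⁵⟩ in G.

First find ord(p⁵) by computing successive powers:
  (p⁵)¹ = p⁵, (p⁵)² = p¹⁰, (p⁵)³ = p¹⁵, (p⁵)⁴ = p³, (p⁵)⁵ = p⁸, (p⁵)⁶ = p¹³, (p⁵)⁷ = p, (p⁵)⁸ = p⁶, (p⁵)⁹ = p¹¹, (p⁵)¹⁰ = p¹⁶, (p⁵)¹¹ = p⁴, (p⁵)¹² = p⁹, (p⁵)¹³ = p¹⁴, (p⁵)¹⁴ = p², (p⁵)¹⁵ = p⁷, (p⁵)¹⁶ = p¹², (p⁵)¹⁷ = e.
So |⟨p⁵⟩| = ord(p⁵) = 17. With |G| = 34, by Lagrange [G : ⟨p⁵⟩] = 34/17 = 2.

Answer: 2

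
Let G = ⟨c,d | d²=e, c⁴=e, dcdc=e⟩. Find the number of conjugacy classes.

The conjugacy classes (representative and size) are:
  [e] (size 1), [c] (size 2), [c²] (size 1), [c²d] (size 2), [c³d] (size 2).
Class equation: 1 + 2 + 1 + 2 + 2 = 8 = |G|. So G has 5 conjugacy classes.

Answer: 5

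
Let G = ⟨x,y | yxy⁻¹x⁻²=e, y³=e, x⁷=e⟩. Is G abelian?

x·y = xy but y·x = x²y, so x·y ≠ y·x and G is not abelian.

Answer: No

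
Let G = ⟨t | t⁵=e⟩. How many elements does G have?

G is generated by a single element, so G is cyclic. The relator gives t⁵ = e and no smaller power is forced to be e, so the 5 powers {e, t, t², t³, t⁴} are distinct. Hence |G| = 5.

Answer: 5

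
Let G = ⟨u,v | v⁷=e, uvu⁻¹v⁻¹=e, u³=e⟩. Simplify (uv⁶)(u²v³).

Compute (uv⁶) · (u²v³) by multiplying left to right and reducing via the relations at each step:
  (uv⁶) · u² = v⁶
  (v⁶) · v³ = v²

Answer: v²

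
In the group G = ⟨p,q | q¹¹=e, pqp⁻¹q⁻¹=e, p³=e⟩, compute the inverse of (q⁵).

The order of (q⁵) is 11 (smallest k with (q⁵)ᵏ = e), so (q⁵)⁻¹ = (q⁵)¹⁰ = q⁶.
Check: (q⁵) · (q⁶) → (q⁵) · q⁶ = e, giving e as required.

Answer: q⁶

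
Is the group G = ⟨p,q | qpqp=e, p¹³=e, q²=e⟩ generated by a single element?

Every cyclic group is abelian. But p·q = pq while q·p = p¹²q, so p·q ≠ q·p and G is not abelian. Hence G is not cyclic.

Answer: No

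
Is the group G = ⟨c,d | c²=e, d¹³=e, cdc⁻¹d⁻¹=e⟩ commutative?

Each pair of generators commutes: c·d = cd = d·c. Since the generators pairwise commute, every element of G commutes with every other, so G is abelian.

Answer: Yes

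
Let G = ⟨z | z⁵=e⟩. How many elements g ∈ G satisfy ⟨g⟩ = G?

G is cyclic of order 5. An element generates G iff its order is 5, and a cyclic group of order 5 has exactly φ(5) = 4 such elements.

Answer: 4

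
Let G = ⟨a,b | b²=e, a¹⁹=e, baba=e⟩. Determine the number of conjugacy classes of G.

The conjugacy classes (representative and size) are:
  [e] (size 1), [a¹⁸] (size 2), [a²] (size 2), [a¹⁶] (size 2), [a⁴] (size 2), [a¹⁴] (size 2), [a¹³] (size 2), [a¹²] (size 2), [a⁸] (size 2), [a⁹] (size 2), [b] (size 19).
Class equation: 1 + 2 + 2 + 2 + 2 + 2 + 2 + 2 + 2 + 2 + 19 = 38 = |G|. So G has 11 conjugacy classes.

Answer: 11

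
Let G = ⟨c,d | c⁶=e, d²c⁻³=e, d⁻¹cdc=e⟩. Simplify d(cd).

Compute d · (cd) by multiplying left to right and reducing via the relations at each step:
  d · c = c²d⁻¹
  (c²d⁻¹) · d = c²

Answer: c²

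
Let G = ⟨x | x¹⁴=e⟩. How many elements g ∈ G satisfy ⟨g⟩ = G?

G is cyclic of order 14. An element generates G iff its order is 14, and a cyclic group of order 14 has exactly φ(14) = 6 such elements.

Answer: 6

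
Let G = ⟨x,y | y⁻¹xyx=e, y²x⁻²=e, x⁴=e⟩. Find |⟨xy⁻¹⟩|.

|⟨xy⁻¹⟩| equals the order of xy⁻¹. Compute successive powers until reaching e:
  (xy⁻¹)¹ = xy⁻¹, (xy⁻¹)² = x², (xy⁻¹)³ = xy, (xy⁻¹)⁴ = e.
The smallest positive k with (xy⁻¹)ᵏ = e is 4, so |⟨xy⁻¹⟩| = 4.

Answer: 4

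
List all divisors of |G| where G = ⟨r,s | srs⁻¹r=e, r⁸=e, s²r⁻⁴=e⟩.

|G| = 16 = 2⁴. By Lagrange's theorem the order of any subgroup divides 16; the divisors of 16 are 1, 2, 4, 8, 16.

Answer: 1, 2, 4, 8, 16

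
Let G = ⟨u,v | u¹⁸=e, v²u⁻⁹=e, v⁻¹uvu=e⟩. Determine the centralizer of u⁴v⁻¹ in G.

⟨u⁴v⁻¹⟩ ⊆ C_G(u⁴v⁻¹) since powers of u⁴v⁻¹ commute with u⁴v⁻¹; so |C_G(u⁴v⁻¹)| ≥ |⟨u⁴v⁻¹⟩| = 4.
By orbit–stabilizer, |C_G(u⁴v⁻¹)| = |G| / |conj. class of u⁴v⁻¹| = 36 / 9 = 4.
The 4 elements commuting with u⁴v⁻¹ are {e, u⁹, u⁴v, u⁴v⁻¹}.

Answer: {e, u⁹, u⁴v, u⁴v⁻¹}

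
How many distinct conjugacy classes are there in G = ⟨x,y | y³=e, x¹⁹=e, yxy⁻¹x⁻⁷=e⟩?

The conjugacy classes (representative and size) are:
  [e] (size 1), [x¹¹] (size 3), [x¹⁴] (size 3), [x⁶] (size 3), [x¹⁷] (size 3), [x¹²] (size 3), [x¹⁰] (size 3), [x²y] (size 19), [x¹⁸y²] (size 19).
Class equation: 1 + 3 + 3 + 3 + 3 + 3 + 3 + 19 + 19 = 57 = |G|. So G has 9 conjugacy classes.

Answer: 9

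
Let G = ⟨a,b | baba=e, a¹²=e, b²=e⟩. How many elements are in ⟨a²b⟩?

|⟨a²b⟩| equals the order of a²b. Compute successive powers until reaching e:
  (a²b)¹ = a²b, (a²b)² = e.
The smallest positive k with (a²b)ᵏ = e is 2, so |⟨a²b⟩| = 2.

Answer: 2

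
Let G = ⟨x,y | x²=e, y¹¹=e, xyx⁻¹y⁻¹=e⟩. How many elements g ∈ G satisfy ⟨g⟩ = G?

G is cyclic of order 22. An element generates G iff its order is 22, and a cyclic group of order 22 has exactly φ(22) = 10 such elements.

Answer: 10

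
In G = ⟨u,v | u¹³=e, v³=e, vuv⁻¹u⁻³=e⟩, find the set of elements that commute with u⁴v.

⟨u⁴v⟩ ⊆ C_G(u⁴v) since powers of u⁴v commute with u⁴v; so |C_G(u⁴v)| ≥ |⟨u⁴v⟩| = 3.
By orbit–stabilizer, |C_G(u⁴v)| = |G| / |conj. class of u⁴v| = 39 / 13 = 3.
The 3 elements commuting with u⁴v are {e, u⁴v, u³v²}.

Answer: {e, u⁴v, u³v²}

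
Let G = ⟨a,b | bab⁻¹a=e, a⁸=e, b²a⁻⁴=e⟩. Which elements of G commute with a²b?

⟨a²b⟩ ⊆ C_G(a²b) since powers of a²b commute with a²b; so |C_G(a²b)| ≥ |⟨a²b⟩| = 4.
By orbit–stabilizer, |C_G(a²b)| = |G| / |conj. class of a²b| = 16 / 4 = 4.
The 4 elements commuting with a²b are {e, a⁴, a²b, a²b⁻¹}.

Answer: {e, a⁴, a²b, a²b⁻¹}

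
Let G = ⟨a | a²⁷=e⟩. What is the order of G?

G is generated by a single element, so G is cyclic. The relator gives a²⁷ = e and no smaller power is forced to be e, so the 27 powers {a, e, a², a³, a⁴, a⁵, a⁶, a⁷, a⁸, a⁹, a²², a²³, a²¹, a²⁰, a²⁴, a²⁵, a²⁶, a¹², a¹³, a¹¹, a¹⁰, a¹⁴, a¹⁵, a¹⁶, a¹⁷, a¹⁸, a¹⁹} are distinct. Hence |G| = 27.

Answer: 27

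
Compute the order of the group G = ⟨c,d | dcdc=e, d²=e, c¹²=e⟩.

Enumerate words in the generators, reducing via the relations: the distinct elements are
  {c, d, e, cd, c², c³, c⁴, c⁵, c⁶, c⁷, c⁸, c⁹, c²d, c³d, c¹¹, c¹⁰, c⁴d, c⁵d, c⁶d, c⁷d, c⁸d, c⁹d, c¹¹d, c¹⁰d}.
No further products give new elements, so |G| = 24.

Answer: 24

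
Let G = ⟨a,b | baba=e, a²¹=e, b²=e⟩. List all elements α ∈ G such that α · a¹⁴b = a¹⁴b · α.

⟨a¹⁴b⟩ ⊆ C_G(a¹⁴b) since powers of a¹⁴b commute with a¹⁴b; so |C_G(a¹⁴b)| ≥ |⟨a¹⁴b⟩| = 2.
By orbit–stabilizer, |C_G(a¹⁴b)| = |G| / |conj. class of a¹⁴b| = 42 / 21 = 2.
The 2 elements commuting with a¹⁴b are {e, a¹⁴b}.

Answer: {e, a¹⁴b}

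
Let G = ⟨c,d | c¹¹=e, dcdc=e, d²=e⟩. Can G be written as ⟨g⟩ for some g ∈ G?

Every cyclic group is abelian. But c·d = cd while d·c = c¹⁰d, so c·d ≠ d·c and G is not abelian. Hence G is not cyclic.

Answer: No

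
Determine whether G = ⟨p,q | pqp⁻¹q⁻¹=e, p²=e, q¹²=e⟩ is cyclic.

|G| = 24, but the maximum element order in G is 12 < 24. No single element generates all of G, so G is not cyclic.

Answer: No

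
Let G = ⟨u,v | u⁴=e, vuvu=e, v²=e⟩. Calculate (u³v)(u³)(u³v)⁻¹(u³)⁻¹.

[(u³v), (u³)] = (u³v)·(u³)·(u³v)⁻¹·(u³)⁻¹.
  (u³v) · (u³) = v
  v · (u³v) = u
  u · u = u²

Answer: u²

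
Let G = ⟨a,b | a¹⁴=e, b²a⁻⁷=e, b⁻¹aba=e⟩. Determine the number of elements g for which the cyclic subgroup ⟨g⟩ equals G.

⟨g⟩ = G would require ord(g) = |G| = 28, but the maximum element order in G is 14 < 28. So G is not cyclic and no single element generates it: the count is 0.

Answer: 0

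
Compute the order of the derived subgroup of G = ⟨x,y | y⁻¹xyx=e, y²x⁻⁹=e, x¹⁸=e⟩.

G' = [G, G] is generated by all commutators. The generator-pair commutators are: [x, y] = x².
The subgroup they normally generate is {e, x², x⁴, x⁶, x⁸, x¹⁰, x¹², x¹⁴, x¹⁶}, of order 9.
Check: |G/G'| = 36/9 = 4 is the order of the abelianisation.

Answer: 9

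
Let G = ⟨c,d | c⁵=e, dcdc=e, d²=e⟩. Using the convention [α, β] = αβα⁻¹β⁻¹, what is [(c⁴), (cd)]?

[(c⁴), (cd)] = (c⁴)·(cd)·(c⁴)⁻¹·(cd)⁻¹.
  (c⁴) · (cd) = d
  d · c = c⁴d
  (c⁴d) · (cd) = c³

Answer: c³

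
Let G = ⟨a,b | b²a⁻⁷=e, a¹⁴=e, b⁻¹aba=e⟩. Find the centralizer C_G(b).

⟨b⟩ ⊆ C_G(b) since powers of b commute with b; so |C_G(b)| ≥ |⟨b⟩| = 4.
By orbit–stabilizer, |C_G(b)| = |G| / |conj. class of b| = 28 / 7 = 4.
The 4 elements commuting with b are {e, a⁷, b, b⁻¹}.

Answer: {e, a⁷, b, b⁻¹}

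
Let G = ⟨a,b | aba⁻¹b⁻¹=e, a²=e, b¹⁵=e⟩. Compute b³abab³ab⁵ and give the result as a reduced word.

Multiply left to right, reducing at each step:
  (b³) · a = ab³
  (ab³) · b = ab⁴
  (ab⁴) · a = b⁴
  (b⁴) · b³ = b⁷
  (b⁷) · a = ab⁷
  (ab⁷) · b⁵ = ab¹²

Answer: ab¹²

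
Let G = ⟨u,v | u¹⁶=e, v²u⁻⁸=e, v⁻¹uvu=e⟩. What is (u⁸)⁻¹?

The order of (u⁸) is 2 (smallest k with (u⁸)ᵏ = e), so (u⁸)⁻¹ = (u⁸)¹ = u⁸.
Check: (u⁸) · (u⁸) → (u⁸) · u⁸ = e, giving e as required.

Answer: u⁸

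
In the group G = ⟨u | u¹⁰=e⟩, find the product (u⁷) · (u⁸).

Compute (u⁷) · (u⁸) by multiplying left to right and reducing via the relations at each step:
  (u⁷) · u⁸ = u⁵

Answer: u⁵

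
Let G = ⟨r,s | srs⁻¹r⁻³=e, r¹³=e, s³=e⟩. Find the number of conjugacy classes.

The conjugacy classes (representative and size) are:
  [e] (size 1), [r] (size 3), [r⁵] (size 3), [r¹⁰] (size 3), [r⁸] (size 3), [r¹⁰s] (size 13), [r⁷s²] (size 13).
Class equation: 1 + 3 + 3 + 3 + 3 + 13 + 13 = 39 = |G|. So G has 7 conjugacy classes.

Answer: 7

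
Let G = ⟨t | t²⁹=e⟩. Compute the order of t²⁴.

Compute successive powers until reaching e:
  (t²⁴)¹ = t²⁴, (t²⁴)² = t¹⁹, (t²⁴)³ = t¹⁴, (t²⁴)⁴ = t⁹, (t²⁴)⁵ = t⁴, (t²⁴)⁶ = t²⁸, (t²⁴)⁷ = t²³, (t²⁴)⁸ = t¹⁸, (t²⁴)⁹ = t¹³, (t²⁴)¹⁰ = t⁸, (t²⁴)¹¹ = t³, (t²⁴)¹² = t²⁷, (t²⁴)¹³ = t²², (t²⁴)¹⁴ = t¹⁷, (t²⁴)¹⁵ = t¹², (t²⁴)¹⁶ = t⁷, (t²⁴)¹⁷ = t², (t²⁴)¹⁸ = t²⁶, (t²⁴)¹⁹ = t²¹, (t²⁴)²⁰ = t¹⁶, (t²⁴)²¹ = t¹¹, (t²⁴)²² = t⁶, (t²⁴)²³ = t, (t²⁴)²⁴ = t²⁵, (t²⁴)²⁵ = t²⁰, (t²⁴)²⁶ = t¹⁵, (t²⁴)²⁷ = t¹⁰, (t²⁴)²⁸ = t⁵, (t²⁴)²⁹ = e.
The smallest positive k with (t²⁴)ᵏ = e is 29.

Answer: 29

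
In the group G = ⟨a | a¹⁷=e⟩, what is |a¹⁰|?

Compute successive powers until reaching e:
  (a¹⁰)¹ = a¹⁰, (a¹⁰)² = a³, (a¹⁰)³ = a¹³, (a¹⁰)⁴ = a⁶, (a¹⁰)⁵ = a¹⁶, (a¹⁰)⁶ = a⁹, (a¹⁰)⁷ = a², (a¹⁰)⁸ = a¹², (a¹⁰)⁹ = a⁵, (a¹⁰)¹⁰ = a¹⁵, (a¹⁰)¹¹ = a⁸, (a¹⁰)¹² = a, (a¹⁰)¹³ = a¹¹, (a¹⁰)¹⁴ = a⁴, (a¹⁰)¹⁵ = a¹⁴, (a¹⁰)¹⁶ = a⁷, (a¹⁰)¹⁷ = e.
The smallest positive k with (a¹⁰)ᵏ = e is 17.

Answer: 17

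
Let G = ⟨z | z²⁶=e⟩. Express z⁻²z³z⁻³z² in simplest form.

Multiply left to right, reducing at each step:
  (z²⁴) · z³ = z
  z · z⁻³ = z²⁴
  (z²⁴) · z² = e

Answer: e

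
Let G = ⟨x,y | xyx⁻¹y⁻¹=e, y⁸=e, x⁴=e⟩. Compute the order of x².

Compute successive powers until reaching e:
  (x²)¹ = x², (x²)² = e.
The smallest positive k with (x²)ᵏ = e is 2.

Answer: 2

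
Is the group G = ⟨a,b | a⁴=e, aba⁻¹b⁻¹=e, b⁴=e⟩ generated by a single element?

|G| = 16, but the maximum element order in G is 4 < 16. No single element generates all of G, so G is not cyclic.

Answer: No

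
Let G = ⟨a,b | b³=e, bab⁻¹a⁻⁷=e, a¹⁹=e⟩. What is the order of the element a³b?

Compute successive powers until reaching e:
  (a³b)¹ = a³b, (a³b)² = a⁵b², (a³b)³ = e.
The smallest positive k with (a³b)ᵏ = e is 3.

Answer: 3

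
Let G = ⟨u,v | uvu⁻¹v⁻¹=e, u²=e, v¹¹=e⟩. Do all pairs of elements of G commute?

Each pair of generators commutes: u·v = uv = v·u. Since the generators pairwise commute, every element of G commutes with every other, so G is abelian.

Answer: Yes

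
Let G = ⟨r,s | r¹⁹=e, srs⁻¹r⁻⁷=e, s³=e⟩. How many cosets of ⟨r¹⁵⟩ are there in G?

First find ord(r¹⁵) by computing successive powers:
  (r¹⁵)¹ = r¹⁵, (r¹⁵)² = r¹¹, (r¹⁵)³ = r⁷, (r¹⁵)⁴ = r³, (r¹⁵)⁵ = r¹⁸, (r¹⁵)⁶ = r¹⁴, (r¹⁵)⁷ = r¹⁰, (r¹⁵)⁸ = r⁶, (r¹⁵)⁹ = r², (r¹⁵)¹⁰ = r¹⁷, (r¹⁵)¹¹ = r¹³, (r¹⁵)¹² = r⁹, (r¹⁵)¹³ = r⁵, (r¹⁵)¹⁴ = r, (r¹⁵)¹⁵ = r¹⁶, (r¹⁵)¹⁶ = r¹², (r¹⁵)¹⁷ = r⁸, (r¹⁵)¹⁸ = r⁴, (r¹⁵)¹⁹ = e.
So |⟨r¹⁵⟩| = ord(r¹⁵) = 19. With |G| = 57, by Lagrange [G : ⟨r¹⁵⟩] = 57/19 = 3.

Answer: 3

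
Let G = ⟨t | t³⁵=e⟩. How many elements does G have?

G is generated by a single element, so G is cyclic. The relator gives t³⁵ = e and no smaller power is forced to be e, so the 35 powers {e, t, t², t³, t⁴, t⁵, t⁶, t⁷, t⁸, t⁹, t²², t²³, t²¹, t²⁰, t²⁴, t²⁵, t²⁶, t²⁷, t²⁸, t²⁹, t³², t³³, t³¹, t³⁰, t³⁴, t¹², t¹³, t¹¹, t¹⁰, t¹⁴, t¹⁵, t¹⁶, t¹⁷, t¹⁸, t¹⁹} are distinct. Hence |G| = 35.

Answer: 35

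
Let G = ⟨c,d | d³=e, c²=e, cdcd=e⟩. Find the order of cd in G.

Compute successive powers until reaching e:
  (cd)¹ = cd, (cd)² = e.
The smallest positive k with (cd)ᵏ = e is 2.

Answer: 2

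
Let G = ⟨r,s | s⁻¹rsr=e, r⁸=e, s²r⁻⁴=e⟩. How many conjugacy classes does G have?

The conjugacy classes (representative and size) are:
  [e] (size 1), [r⁷] (size 2), [r⁶] (size 2), [r³] (size 2), [r⁴] (size 1), [r²s⁻¹] (size 4), [r³s⁻¹] (size 4).
Class equation: 1 + 2 + 2 + 2 + 1 + 4 + 4 = 16 = |G|. So G has 7 conjugacy classes.

Answer: 7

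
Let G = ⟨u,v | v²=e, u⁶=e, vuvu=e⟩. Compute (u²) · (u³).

Compute (u²) · (u³) by multiplying left to right and reducing via the relations at each step:
  (u²) · u³ = u⁵

Answer: u⁵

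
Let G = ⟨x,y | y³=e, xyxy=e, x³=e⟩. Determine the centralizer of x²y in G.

⟨x²y⟩ ⊆ C_G(x²y) since powers of x²y commute with x²y; so |C_G(x²y)| ≥ |⟨x²y⟩| = 3.
By orbit–stabilizer, |C_G(x²y)| = |G| / |conj. class of x²y| = 12 / 4 = 3.
The 3 elements commuting with x²y are {e, x²y, y²x}.

Answer: {e, x²y, y²x}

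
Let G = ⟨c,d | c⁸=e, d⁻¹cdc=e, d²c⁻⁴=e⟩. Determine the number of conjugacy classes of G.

The conjugacy classes (representative and size) are:
  [e] (size 1), [c⁷] (size 2), [c⁶] (size 2), [c³] (size 2), [c⁴] (size 1), [c²d⁻¹] (size 4), [c³d⁻¹] (size 4).
Class equation: 1 + 2 + 2 + 2 + 1 + 4 + 4 = 16 = |G|. So G has 7 conjugacy classes.

Answer: 7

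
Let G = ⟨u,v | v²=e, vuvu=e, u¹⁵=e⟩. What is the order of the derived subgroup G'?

G' = [G, G] is generated by all commutators. The generator-pair commutators are: [u, v] = u².
The subgroup they normally generate is {e, u, u², u³, u⁴, u⁵, u⁶, u⁷, u⁸, u⁹, u¹⁰, u¹¹, u¹², u¹³, u¹⁴}, of order 15.
Check: |G/G'| = 30/15 = 2 is the order of the abelianisation.

Answer: 15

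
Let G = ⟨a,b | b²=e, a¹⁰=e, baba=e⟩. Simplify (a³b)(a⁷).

Compute (a³b) · (a⁷) by multiplying left to right and reducing via the relations at each step:
  (a³b) · a⁷ = a⁶b

Answer: a⁶b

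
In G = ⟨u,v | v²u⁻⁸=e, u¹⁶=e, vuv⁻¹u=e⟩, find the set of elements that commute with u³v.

⟨u³v⟩ ⊆ C_G(u³v) since powers of u³v commute with u³v; so |C_G(u³v)| ≥ |⟨u³v⟩| = 4.
By orbit–stabilizer, |C_G(u³v)| = |G| / |conj. class of u³v| = 32 / 8 = 4.
The 4 elements commuting with u³v are {e, u⁸, u³v, u³v⁻¹}.

Answer: {e, u⁸, u³v, u³v⁻¹}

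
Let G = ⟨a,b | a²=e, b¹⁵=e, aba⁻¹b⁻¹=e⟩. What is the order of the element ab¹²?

Compute successive powers until reaching e:
  (ab¹²)¹ = ab¹², (ab¹²)² = b⁹, (ab¹²)³ = ab⁶, (ab¹²)⁴ = b³, (ab¹²)⁵ = a, (ab¹²)⁶ = b¹², (ab¹²)⁷ = ab⁹, (ab¹²)⁸ = b⁶, (ab¹²)⁹ = ab³, (ab¹²)¹⁰ = e.
The smallest positive k with (ab¹²)ᵏ = e is 10.

Answer: 10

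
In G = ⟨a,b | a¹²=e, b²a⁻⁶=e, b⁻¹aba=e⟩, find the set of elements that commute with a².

⟨a²⟩ ⊆ C_G(a²) since powers of a² commute with a²; so |C_G(a²)| ≥ |⟨a²⟩| = 6.
By orbit–stabilizer, |C_G(a²)| = |G| / |conj. class of a²| = 24 / 2 = 12.
The 12 elements commuting with a² are {e, a, a², a³, a⁴, a⁵, a⁶, a⁷, a⁸, a⁹, a¹⁰, a¹¹}.

Answer: {e, a, a², a³, a⁴, a⁵, a⁶, a⁷, a⁸, a⁹, a¹⁰, a¹¹}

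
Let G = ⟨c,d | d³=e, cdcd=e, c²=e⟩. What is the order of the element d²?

Compute successive powers until reaching e:
  (d²)¹ = d², (d²)² = d, (d²)³ = e.
The smallest positive k with (d²)ᵏ = e is 3.

Answer: 3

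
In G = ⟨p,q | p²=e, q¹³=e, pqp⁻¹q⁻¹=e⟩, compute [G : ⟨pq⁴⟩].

First find ord(pq⁴) by computing successive powers:
  (pq⁴)¹ = pq⁴, (pq⁴)² = q⁸, (pq⁴)³ = pq¹², (pq⁴)⁴ = q³, (pq⁴)⁵ = pq⁷, (pq⁴)⁶ = q¹¹, (pq⁴)⁷ = pq², (pq⁴)⁸ = q⁶, (pq⁴)⁹ = pq¹⁰, (pq⁴)¹⁰ = q, (pq⁴)¹¹ = pq⁵, (pq⁴)¹² = q⁹, (pq⁴)¹³ = p, (pq⁴)¹⁴ = q⁴, (pq⁴)¹⁵ = pq⁸, (pq⁴)¹⁶ = q¹², (pq⁴)¹⁷ = pq³, (pq⁴)¹⁸ = q⁷, (pq⁴)¹⁹ = pq¹¹, (pq⁴)²⁰ = q², (pq⁴)²¹ = pq⁶, (pq⁴)²² = q¹⁰, (pq⁴)²³ = pq, (pq⁴)²⁴ = q⁵, (pq⁴)²⁵ = pq⁹, (pq⁴)²⁶ = e.
So |⟨pq⁴⟩| = ord(pq⁴) = 26. With |G| = 26, by Lagrange [G : ⟨pq⁴⟩] = 26/26 = 1.

Answer: 1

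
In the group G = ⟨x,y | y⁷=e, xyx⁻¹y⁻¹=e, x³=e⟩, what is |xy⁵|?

Compute successive powers until reaching e:
  (xy⁵)¹ = xy⁵, (xy⁵)² = x²y³, (xy⁵)³ = y, (xy⁵)⁴ = xy⁶, (xy⁵)⁵ = x²y⁴, (xy⁵)⁶ = y², (xy⁵)⁷ = x, (xy⁵)⁸ = x²y⁵, (xy⁵)⁹ = y³, (xy⁵)¹⁰ = xy, (xy⁵)¹¹ = x²y⁶, (xy⁵)¹² = y⁴, (xy⁵)¹³ = xy², (xy⁵)¹⁴ = x², (xy⁵)¹⁵ = y⁵, (xy⁵)¹⁶ = xy³, (xy⁵)¹⁷ = x²y, (xy⁵)¹⁸ = y⁶, (xy⁵)¹⁹ = xy⁴, (xy⁵)²⁰ = x²y², (xy⁵)²¹ = e.
The smallest positive k with (xy⁵)ᵏ = e is 21.

Answer: 21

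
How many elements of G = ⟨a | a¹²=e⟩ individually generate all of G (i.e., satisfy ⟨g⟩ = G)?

G is cyclic of order 12. An element generates G iff its order is 12, and a cyclic group of order 12 has exactly φ(12) = 4 such elements.

Answer: 4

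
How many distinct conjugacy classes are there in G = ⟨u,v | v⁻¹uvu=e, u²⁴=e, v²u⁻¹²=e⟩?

The conjugacy classes (representative and size) are:
  [e] (size 1), [u] (size 2), [u²] (size 2), [u³] (size 2), [u⁴] (size 2), [u⁵] (size 2), [u¹⁸] (size 2), [u⁷] (size 2), [u¹⁶] (size 2), [u¹⁵] (size 2), [u¹⁴] (size 2), [u¹³] (size 2), [u¹²] (size 1), [u⁶v] (size 12), [u⁵v⁻¹] (size 12).
Class equation: 1 + 2 + 2 + 2 + 2 + 2 + 2 + 2 + 2 + 2 + 2 + 2 + 1 + 12 + 12 = 48 = |G|. So G has 15 conjugacy classes.

Answer: 15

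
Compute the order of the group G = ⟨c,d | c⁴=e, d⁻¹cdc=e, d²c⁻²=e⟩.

Enumerate words in the generators, reducing via the relations: the distinct elements are
  {c, d, e, cd, c², c³, d⁻¹, cd⁻¹}.
No further products give new elements, so |G| = 8.

Answer: 8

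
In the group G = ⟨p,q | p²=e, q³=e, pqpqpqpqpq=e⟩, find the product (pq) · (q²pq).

Compute (pq) · (q²pq) by multiplying left to right and reducing via the relations at each step:
  (pq) · q² = p
  p · p = e
  e · q = q

Answer: q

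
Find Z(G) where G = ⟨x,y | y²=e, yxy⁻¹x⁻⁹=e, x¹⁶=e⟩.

An element z ∈ Z(G) iff z commutes with every generator.
For example x² is central: (x²)·x = x³ = x·(x²); (x²)·y = x²y = y·(x²).
Whereas x ∉ Z(G) since x·y = xy ≠ x⁹y = y·x.
Checking each of the 32 elements this way gives Z(G) = {e, x², x⁴, x⁶, x⁸, x¹⁰, x¹², x¹⁴}, of order 8.

Answer: {e, x², x⁴, x⁶, x⁸, x¹⁰, x¹², x¹⁴}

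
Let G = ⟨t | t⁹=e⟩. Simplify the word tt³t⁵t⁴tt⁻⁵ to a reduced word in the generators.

Multiply left to right, reducing at each step:
  t · t³ = t⁴
  (t⁴) · t⁵ = e
  e · t⁴ = t⁴
  (t⁴) · t = t⁵
  (t⁵) · t⁻⁵ = e

Answer: e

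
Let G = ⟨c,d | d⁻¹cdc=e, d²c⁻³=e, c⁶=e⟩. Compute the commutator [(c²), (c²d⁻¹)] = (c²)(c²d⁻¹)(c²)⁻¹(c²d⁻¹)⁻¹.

[(c²), (c²d⁻¹)] = (c²)·(c²d⁻¹)·(c²)⁻¹·(c²d⁻¹)⁻¹.
  (c²) · (c²d⁻¹) = cd
  (cd) · (c⁴) = d⁻¹
  (d⁻¹) · (c²d) = c⁴

Answer: c⁴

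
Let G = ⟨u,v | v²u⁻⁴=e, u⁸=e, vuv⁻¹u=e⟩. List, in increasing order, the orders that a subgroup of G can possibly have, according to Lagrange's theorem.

|G| = 16 = 2⁴. By Lagrange's theorem the order of any subgroup divides 16; the divisors of 16 are 1, 2, 4, 8, 16.

Answer: 1, 2, 4, 8, 16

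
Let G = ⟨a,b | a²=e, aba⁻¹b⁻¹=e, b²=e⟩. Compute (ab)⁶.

Compute successive powers of (ab), reducing at each step:
  (ab)²: (ab) · a = b;   b · b = e
  (ab)³: e · a = a;   a · b = ab
  (ab)⁴: (ab) · a = b;   b · b = e
  (ab)⁵: e · a = a;   a · b = ab
  (ab)⁶: (ab) · a = b;   b · b = e

Answer: e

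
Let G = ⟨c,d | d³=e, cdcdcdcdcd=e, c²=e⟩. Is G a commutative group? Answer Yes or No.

c·d = cd but d·c = dc, so c·d ≠ d·c and G is not abelian.

Answer: No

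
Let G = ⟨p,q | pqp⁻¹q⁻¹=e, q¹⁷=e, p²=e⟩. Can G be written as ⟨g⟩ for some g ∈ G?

|G| = 34. The element pq has order 34 (its powers give 34 distinct elements), so ⟨pq⟩ = G and G is cyclic.

Answer: Yes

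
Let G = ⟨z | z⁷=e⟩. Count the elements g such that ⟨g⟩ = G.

G is cyclic of order 7. An element generates G iff its order is 7, and a cyclic group of order 7 has exactly φ(7) = 6 such elements.

Answer: 6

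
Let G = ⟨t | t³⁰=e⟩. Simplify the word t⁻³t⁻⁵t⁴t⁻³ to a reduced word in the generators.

Multiply left to right, reducing at each step:
  (t²⁷) · t⁻⁵ = t²²
  (t²²) · t⁴ = t²⁶
  (t²⁶) · t⁻³ = t²³

Answer: t²³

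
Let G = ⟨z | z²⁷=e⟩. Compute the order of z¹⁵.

Compute successive powers until reaching e:
  (z¹⁵)¹ = z¹⁵, (z¹⁵)² = z³, (z¹⁵)³ = z¹⁸, (z¹⁵)⁴ = z⁶, (z¹⁵)⁵ = z²¹, (z¹⁵)⁶ = z⁹, (z¹⁵)⁷ = z²⁴, (z¹⁵)⁸ = z¹², (z¹⁵)⁹ = e.
The smallest positive k with (z¹⁵)ᵏ = e is 9.

Answer: 9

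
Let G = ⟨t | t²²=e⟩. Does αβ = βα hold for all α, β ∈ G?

G has a single generator, so G is cyclic and hence abelian.

Answer: Yes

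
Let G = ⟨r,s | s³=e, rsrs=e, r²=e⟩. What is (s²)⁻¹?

The order of (s²) is 3 (smallest k with (s²)ᵏ = e), so (s²)⁻¹ = (s²)² = s.
Check: (s²) · s → (s²) · s = e, giving e as required.

Answer: s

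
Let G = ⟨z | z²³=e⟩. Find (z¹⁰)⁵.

Compute successive powers of (z¹⁰), reducing at each step:
  (z¹⁰)²: (z¹⁰) · z¹⁰ = z²⁰
  (z¹⁰)³: (z²⁰) · z¹⁰ = z⁷
  (z¹⁰)⁴: (z⁷) · z¹⁰ = z¹⁷
  (z¹⁰)⁵: (z¹⁷) · z¹⁰ = z⁴

Answer: z⁴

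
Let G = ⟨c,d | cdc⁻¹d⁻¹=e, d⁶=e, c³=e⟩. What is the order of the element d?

Compute successive powers until reaching e:
  d¹ = d, d² = d², d³ = d³, d⁴ = d⁴, d⁵ = d⁵, d⁶ = e.
The smallest positive k with dᵏ = e is 6.

Answer: 6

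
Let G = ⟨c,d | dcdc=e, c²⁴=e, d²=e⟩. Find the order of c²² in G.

Compute successive powers until reaching e:
  (c²²)¹ = c²², (c²²)² = c²⁰, (c²²)³ = c¹⁸, (c²²)⁴ = c¹⁶, (c²²)⁵ = c¹⁴, (c²²)⁶ = c¹², (c²²)⁷ = c¹⁰, (c²²)⁸ = c⁸, (c²²)⁹ = c⁶, (c²²)¹⁰ = c⁴, (c²²)¹¹ = c², (c²²)¹² = e.
The smallest positive k with (c²²)ᵏ = e is 12.

Answer: 12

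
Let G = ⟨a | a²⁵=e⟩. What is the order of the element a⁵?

Compute successive powers until reaching e:
  (a⁵)¹ = a⁵, (a⁵)² = a¹⁰, (a⁵)³ = a¹⁵, (a⁵)⁴ = a²⁰, (a⁵)⁵ = e.
The smallest positive k with (a⁵)ᵏ = e is 5.

Answer: 5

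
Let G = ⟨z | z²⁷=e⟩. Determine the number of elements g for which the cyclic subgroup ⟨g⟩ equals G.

G is cyclic of order 27. An element generates G iff its order is 27, and a cyclic group of order 27 has exactly φ(27) = 18 such elements.

Answer: 18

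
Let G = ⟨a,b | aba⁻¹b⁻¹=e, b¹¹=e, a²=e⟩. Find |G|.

Enumerate words in the generators, reducing via the relations: the distinct elements are
  {a, b, e, ab, b², b³, b⁴, b⁵, b⁶, b⁷, b⁸, b⁹, ab², ab³, ab⁴, ab⁵, ab⁶, ab⁷, ab⁸, ab⁹, b¹⁰, ab¹⁰}.
No further products give new elements, so |G| = 22.

Answer: 22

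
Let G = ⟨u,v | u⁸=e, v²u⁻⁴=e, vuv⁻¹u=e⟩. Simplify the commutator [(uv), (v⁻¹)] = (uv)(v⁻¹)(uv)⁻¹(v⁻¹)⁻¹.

[(uv), (v⁻¹)] = (uv)·(v⁻¹)·(uv)⁻¹·(v⁻¹)⁻¹.
  (uv) · (v⁻¹) = u
  u · (uv⁻¹) = u²v⁻¹
  (u²v⁻¹) · v = u²

Answer: u²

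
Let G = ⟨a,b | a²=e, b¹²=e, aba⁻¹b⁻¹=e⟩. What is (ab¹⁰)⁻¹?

The order of (ab¹⁰) is 6 (smallest k with (ab¹⁰)ᵏ = e), so (ab¹⁰)⁻¹ = (ab¹⁰)⁵ = ab².
Check: (ab¹⁰) · (ab²) → (ab¹⁰) · a = b¹⁰;   (b¹⁰) · b² = e, giving e as required.

Answer: ab²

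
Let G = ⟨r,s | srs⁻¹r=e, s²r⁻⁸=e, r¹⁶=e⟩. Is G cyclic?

Every cyclic group is abelian. But r·s = rs while s·r = r⁷s⁻¹, so r·s ≠ s·r and G is not abelian. Hence G is not cyclic.

Answer: No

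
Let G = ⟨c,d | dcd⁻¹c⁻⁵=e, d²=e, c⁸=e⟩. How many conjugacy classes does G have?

The conjugacy classes (representative and size) are:
  [e] (size 1), [c⁵] (size 2), [c²] (size 1), [c⁷] (size 2), [c⁴] (size 1), [c⁶] (size 1), [d] (size 2), [c⁵d] (size 2), [c²d] (size 2), [c³d] (size 2).
Class equation: 1 + 2 + 1 + 2 + 1 + 1 + 2 + 2 + 2 + 2 = 16 = |G|. So G has 10 conjugacy classes.

Answer: 10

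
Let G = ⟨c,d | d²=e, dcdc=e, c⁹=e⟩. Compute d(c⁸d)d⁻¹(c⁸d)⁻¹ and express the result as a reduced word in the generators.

[d, (c⁸d)] = d·(c⁸d)·d⁻¹·(c⁸d)⁻¹.
  d · (c⁸d) = c
  c · d = cd
  (cd) · (c⁸d) = c²

Answer: c²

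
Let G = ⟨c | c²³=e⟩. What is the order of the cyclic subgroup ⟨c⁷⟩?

|⟨c⁷⟩| equals the order of c⁷. Compute successive powers until reaching e:
  (c⁷)¹ = c⁷, (c⁷)² = c¹⁴, (c⁷)³ = c²¹, (c⁷)⁴ = c⁵, (c⁷)⁵ = c¹², (c⁷)⁶ = c¹⁹, (c⁷)⁷ = c³, (c⁷)⁸ = c¹⁰, (c⁷)⁹ = c¹⁷, (c⁷)¹⁰ = c, (c⁷)¹¹ = c⁸, (c⁷)¹² = c¹⁵, (c⁷)¹³ = c²², (c⁷)¹⁴ = c⁶, (c⁷)¹⁵ = c¹³, (c⁷)¹⁶ = c²⁰, (c⁷)¹⁷ = c⁴, (c⁷)¹⁸ = c¹¹, (c⁷)¹⁹ = c¹⁸, (c⁷)²⁰ = c², (c⁷)²¹ = c⁹, (c⁷)²² = c¹⁶, (c⁷)²³ = e.
The smallest positive k with (c⁷)ᵏ = e is 23, so |⟨c⁷⟩| = 23.

Answer: 23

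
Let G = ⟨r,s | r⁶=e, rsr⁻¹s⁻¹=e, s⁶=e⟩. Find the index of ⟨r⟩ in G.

First find ord(r) by computing successive powers:
  r¹ = r, r² = r², r³ = r³, r⁴ = r⁴, r⁵ = r⁵, r⁶ = e.
So |⟨r⟩| = ord(r) = 6. With |G| = 36, by Lagrange [G : ⟨r⟩] = 36/6 = 6.

Answer: 6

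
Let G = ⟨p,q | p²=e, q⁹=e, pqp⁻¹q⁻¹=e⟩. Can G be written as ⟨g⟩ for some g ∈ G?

|G| = 18. The element pq has order 18 (its powers give 18 distinct elements), so ⟨pq⟩ = G and G is cyclic.

Answer: Yes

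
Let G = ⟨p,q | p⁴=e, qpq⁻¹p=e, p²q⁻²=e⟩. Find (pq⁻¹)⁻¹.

The order of (pq⁻¹) is 4 (smallest k with (pq⁻¹)ᵏ = e), so (pq⁻¹)⁻¹ = (pq⁻¹)³ = pq.
Check: (pq⁻¹) · (pq) → (pq⁻¹) · p = q⁻¹;   (q⁻¹) · q = e, giving e as required.

Answer: pq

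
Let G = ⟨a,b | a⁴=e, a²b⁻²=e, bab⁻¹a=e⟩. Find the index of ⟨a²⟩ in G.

First find ord(a²) by computing successive powers:
  (a²)¹ = a², (a²)² = e.
So |⟨a²⟩| = ord(a²) = 2. With |G| = 8, by Lagrange [G : ⟨a²⟩] = 8/2 = 4.

Answer: 4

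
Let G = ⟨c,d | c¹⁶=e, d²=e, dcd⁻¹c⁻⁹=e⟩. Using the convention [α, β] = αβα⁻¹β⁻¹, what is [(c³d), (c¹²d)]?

[(c³d), (c¹²d)] = (c³d)·(c¹²d)·(c³d)⁻¹·(c¹²d)⁻¹.
  (c³d) · (c¹²d) = c¹⁵
  (c¹⁵) · (c⁵d) = c⁴d
  (c⁴d) · (c⁴d) = c⁸

Answer: c⁸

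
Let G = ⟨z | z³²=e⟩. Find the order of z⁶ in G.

Compute successive powers until reaching e:
  (z⁶)¹ = z⁶, (z⁶)² = z¹², (z⁶)³ = z¹⁸, (z⁶)⁴ = z²⁴, (z⁶)⁵ = z³⁰, (z⁶)⁶ = z⁴, (z⁶)⁷ = z¹⁰, (z⁶)⁸ = z¹⁶, (z⁶)⁹ = z²², (z⁶)¹⁰ = z²⁸, (z⁶)¹¹ = z², (z⁶)¹² = z⁸, (z⁶)¹³ = z¹⁴, (z⁶)¹⁴ = z²⁰, (z⁶)¹⁵ = z²⁶, (z⁶)¹⁶ = e.
The smallest positive k with (z⁶)ᵏ = e is 16.

Answer: 16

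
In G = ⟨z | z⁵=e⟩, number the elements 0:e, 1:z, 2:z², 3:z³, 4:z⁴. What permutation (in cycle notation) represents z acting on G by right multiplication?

(0 1 2 3 4)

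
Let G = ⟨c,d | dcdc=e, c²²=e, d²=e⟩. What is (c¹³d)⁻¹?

The order of (c¹³d) is 2 (smallest k with (c¹³d)ᵏ = e), so (c¹³d)⁻¹ = (c¹³d)¹ = c¹³d.
Check: (c¹³d) · (c¹³d) → (c¹³d) · c¹³ = d;   d · d = e, giving e as required.

Answer: c¹³d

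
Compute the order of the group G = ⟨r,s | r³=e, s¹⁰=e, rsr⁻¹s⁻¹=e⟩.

Enumerate words in the generators, reducing via the relations: the distinct elements are
  {e, r, s, rs, r², s², s³, s⁴, s⁵, s⁶, s⁷, s⁸, s⁹, rs², rs³, rs⁴, rs⁵, rs⁶, rs⁷, rs⁸, rs⁹, r²s, r²s², r²s³, r²s⁴, r²s⁵, r²s⁶, r²s⁷, r²s⁸, r²s⁹}.
No further products give new elements, so |G| = 30.

Answer: 30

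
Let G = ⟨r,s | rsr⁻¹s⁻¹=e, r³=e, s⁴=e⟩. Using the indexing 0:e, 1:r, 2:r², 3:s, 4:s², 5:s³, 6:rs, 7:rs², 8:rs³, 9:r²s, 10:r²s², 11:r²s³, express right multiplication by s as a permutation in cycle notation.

(0 3 4 5)(1 6 7 8)(2 9 10 11)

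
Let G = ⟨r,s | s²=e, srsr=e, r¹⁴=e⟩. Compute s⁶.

Compute successive powers of s, reducing at each step:
  s²: s · s = e
  s³: e · s = s
  s⁴: s · s = e
  s⁵: e · s = s
  s⁶: s · s = e

Answer: e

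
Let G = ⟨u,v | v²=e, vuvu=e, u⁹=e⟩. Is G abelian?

u·v = uv but v·u = u⁸v, so u·v ≠ v·u and G is not abelian.

Answer: No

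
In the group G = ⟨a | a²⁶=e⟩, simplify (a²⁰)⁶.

Compute successive powers of (a²⁰), reducing at each step:
  (a²⁰)²: (a²⁰) · a²⁰ = a¹⁴
  (a²⁰)³: (a¹⁴) · a²⁰ = a⁸
  (a²⁰)⁴: (a⁸) · a²⁰ = a²
  (a²⁰)⁵: (a²) · a²⁰ = a²²
  (a²⁰)⁶: (a²²) · a²⁰ = a¹⁶

Answer: a¹⁶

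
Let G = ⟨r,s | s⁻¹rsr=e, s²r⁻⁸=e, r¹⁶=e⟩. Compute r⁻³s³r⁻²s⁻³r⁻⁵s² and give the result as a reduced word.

Multiply left to right, reducing at each step:
  (r¹³) · s³ = r⁵s
  (r⁵s) · r⁻² = r⁷s
  (r⁷s) · s⁻³ = r¹⁵
  (r¹⁵) · r⁻⁵ = r¹⁰
  (r¹⁰) · s² = r²

Answer: r²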